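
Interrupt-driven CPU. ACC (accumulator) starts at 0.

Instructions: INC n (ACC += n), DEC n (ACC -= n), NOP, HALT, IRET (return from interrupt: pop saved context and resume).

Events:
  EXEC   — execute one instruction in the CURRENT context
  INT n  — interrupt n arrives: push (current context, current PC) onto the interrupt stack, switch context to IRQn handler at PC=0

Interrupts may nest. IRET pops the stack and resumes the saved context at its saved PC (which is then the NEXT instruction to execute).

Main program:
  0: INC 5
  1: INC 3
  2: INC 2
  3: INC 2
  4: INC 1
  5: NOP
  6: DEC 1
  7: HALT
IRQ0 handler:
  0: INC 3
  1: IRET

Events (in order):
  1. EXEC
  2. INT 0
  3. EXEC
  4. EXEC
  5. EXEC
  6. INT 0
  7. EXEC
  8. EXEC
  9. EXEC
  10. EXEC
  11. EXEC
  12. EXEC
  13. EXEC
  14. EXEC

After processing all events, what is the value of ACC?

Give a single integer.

Event 1 (EXEC): [MAIN] PC=0: INC 5 -> ACC=5
Event 2 (INT 0): INT 0 arrives: push (MAIN, PC=1), enter IRQ0 at PC=0 (depth now 1)
Event 3 (EXEC): [IRQ0] PC=0: INC 3 -> ACC=8
Event 4 (EXEC): [IRQ0] PC=1: IRET -> resume MAIN at PC=1 (depth now 0)
Event 5 (EXEC): [MAIN] PC=1: INC 3 -> ACC=11
Event 6 (INT 0): INT 0 arrives: push (MAIN, PC=2), enter IRQ0 at PC=0 (depth now 1)
Event 7 (EXEC): [IRQ0] PC=0: INC 3 -> ACC=14
Event 8 (EXEC): [IRQ0] PC=1: IRET -> resume MAIN at PC=2 (depth now 0)
Event 9 (EXEC): [MAIN] PC=2: INC 2 -> ACC=16
Event 10 (EXEC): [MAIN] PC=3: INC 2 -> ACC=18
Event 11 (EXEC): [MAIN] PC=4: INC 1 -> ACC=19
Event 12 (EXEC): [MAIN] PC=5: NOP
Event 13 (EXEC): [MAIN] PC=6: DEC 1 -> ACC=18
Event 14 (EXEC): [MAIN] PC=7: HALT

Answer: 18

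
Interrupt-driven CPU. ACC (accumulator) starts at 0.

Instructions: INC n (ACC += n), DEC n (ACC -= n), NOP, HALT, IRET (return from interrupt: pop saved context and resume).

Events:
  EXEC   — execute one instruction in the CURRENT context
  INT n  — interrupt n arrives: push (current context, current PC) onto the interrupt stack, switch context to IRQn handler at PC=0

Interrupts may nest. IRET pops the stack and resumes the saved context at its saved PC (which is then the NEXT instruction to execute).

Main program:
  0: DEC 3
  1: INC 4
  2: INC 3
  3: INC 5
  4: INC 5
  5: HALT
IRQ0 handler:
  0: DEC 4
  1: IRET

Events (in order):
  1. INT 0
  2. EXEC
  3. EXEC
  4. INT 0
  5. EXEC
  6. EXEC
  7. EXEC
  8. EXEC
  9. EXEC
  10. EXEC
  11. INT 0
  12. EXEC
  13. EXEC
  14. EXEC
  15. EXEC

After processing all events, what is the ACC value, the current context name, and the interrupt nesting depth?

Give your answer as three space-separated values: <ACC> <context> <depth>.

Event 1 (INT 0): INT 0 arrives: push (MAIN, PC=0), enter IRQ0 at PC=0 (depth now 1)
Event 2 (EXEC): [IRQ0] PC=0: DEC 4 -> ACC=-4
Event 3 (EXEC): [IRQ0] PC=1: IRET -> resume MAIN at PC=0 (depth now 0)
Event 4 (INT 0): INT 0 arrives: push (MAIN, PC=0), enter IRQ0 at PC=0 (depth now 1)
Event 5 (EXEC): [IRQ0] PC=0: DEC 4 -> ACC=-8
Event 6 (EXEC): [IRQ0] PC=1: IRET -> resume MAIN at PC=0 (depth now 0)
Event 7 (EXEC): [MAIN] PC=0: DEC 3 -> ACC=-11
Event 8 (EXEC): [MAIN] PC=1: INC 4 -> ACC=-7
Event 9 (EXEC): [MAIN] PC=2: INC 3 -> ACC=-4
Event 10 (EXEC): [MAIN] PC=3: INC 5 -> ACC=1
Event 11 (INT 0): INT 0 arrives: push (MAIN, PC=4), enter IRQ0 at PC=0 (depth now 1)
Event 12 (EXEC): [IRQ0] PC=0: DEC 4 -> ACC=-3
Event 13 (EXEC): [IRQ0] PC=1: IRET -> resume MAIN at PC=4 (depth now 0)
Event 14 (EXEC): [MAIN] PC=4: INC 5 -> ACC=2
Event 15 (EXEC): [MAIN] PC=5: HALT

Answer: 2 MAIN 0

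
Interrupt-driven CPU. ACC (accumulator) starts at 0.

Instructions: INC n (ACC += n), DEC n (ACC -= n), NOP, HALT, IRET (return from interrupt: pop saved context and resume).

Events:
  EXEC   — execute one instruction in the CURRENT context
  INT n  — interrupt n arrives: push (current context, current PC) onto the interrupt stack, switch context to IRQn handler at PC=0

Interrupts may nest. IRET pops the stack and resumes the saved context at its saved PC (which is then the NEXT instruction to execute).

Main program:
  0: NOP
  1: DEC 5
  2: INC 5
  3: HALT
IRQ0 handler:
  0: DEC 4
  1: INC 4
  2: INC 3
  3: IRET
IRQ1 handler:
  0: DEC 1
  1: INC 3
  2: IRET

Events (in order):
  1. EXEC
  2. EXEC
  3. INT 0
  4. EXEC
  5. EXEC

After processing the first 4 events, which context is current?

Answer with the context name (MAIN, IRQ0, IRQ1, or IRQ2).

Answer: IRQ0

Derivation:
Event 1 (EXEC): [MAIN] PC=0: NOP
Event 2 (EXEC): [MAIN] PC=1: DEC 5 -> ACC=-5
Event 3 (INT 0): INT 0 arrives: push (MAIN, PC=2), enter IRQ0 at PC=0 (depth now 1)
Event 4 (EXEC): [IRQ0] PC=0: DEC 4 -> ACC=-9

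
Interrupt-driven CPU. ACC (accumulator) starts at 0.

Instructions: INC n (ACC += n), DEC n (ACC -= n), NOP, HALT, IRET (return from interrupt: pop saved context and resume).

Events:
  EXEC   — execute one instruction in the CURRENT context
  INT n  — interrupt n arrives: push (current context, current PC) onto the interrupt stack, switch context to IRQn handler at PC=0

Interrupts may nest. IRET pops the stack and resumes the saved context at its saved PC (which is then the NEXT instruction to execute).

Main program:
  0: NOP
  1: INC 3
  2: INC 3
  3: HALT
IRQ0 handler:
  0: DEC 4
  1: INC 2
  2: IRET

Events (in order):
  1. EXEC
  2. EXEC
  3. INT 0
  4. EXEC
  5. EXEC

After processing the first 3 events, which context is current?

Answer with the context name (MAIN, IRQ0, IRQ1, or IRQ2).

Answer: IRQ0

Derivation:
Event 1 (EXEC): [MAIN] PC=0: NOP
Event 2 (EXEC): [MAIN] PC=1: INC 3 -> ACC=3
Event 3 (INT 0): INT 0 arrives: push (MAIN, PC=2), enter IRQ0 at PC=0 (depth now 1)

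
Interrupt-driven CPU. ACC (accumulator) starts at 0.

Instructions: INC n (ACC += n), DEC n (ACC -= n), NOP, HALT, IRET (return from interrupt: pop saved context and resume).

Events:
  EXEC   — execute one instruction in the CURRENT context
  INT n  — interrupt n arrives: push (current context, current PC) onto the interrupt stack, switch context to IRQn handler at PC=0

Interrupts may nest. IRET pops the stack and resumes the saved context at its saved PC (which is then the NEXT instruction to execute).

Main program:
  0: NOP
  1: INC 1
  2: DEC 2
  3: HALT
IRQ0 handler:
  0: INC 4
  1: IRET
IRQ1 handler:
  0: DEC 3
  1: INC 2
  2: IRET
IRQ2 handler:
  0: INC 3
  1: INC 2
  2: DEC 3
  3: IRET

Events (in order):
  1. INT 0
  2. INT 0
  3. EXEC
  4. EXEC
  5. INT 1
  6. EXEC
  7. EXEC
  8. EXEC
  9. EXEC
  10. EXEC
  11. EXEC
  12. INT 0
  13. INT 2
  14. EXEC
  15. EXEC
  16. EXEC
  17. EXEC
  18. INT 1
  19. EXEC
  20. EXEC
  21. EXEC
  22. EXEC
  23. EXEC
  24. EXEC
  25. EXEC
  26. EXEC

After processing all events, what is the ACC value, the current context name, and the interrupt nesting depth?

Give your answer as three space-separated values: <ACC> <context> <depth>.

Event 1 (INT 0): INT 0 arrives: push (MAIN, PC=0), enter IRQ0 at PC=0 (depth now 1)
Event 2 (INT 0): INT 0 arrives: push (IRQ0, PC=0), enter IRQ0 at PC=0 (depth now 2)
Event 3 (EXEC): [IRQ0] PC=0: INC 4 -> ACC=4
Event 4 (EXEC): [IRQ0] PC=1: IRET -> resume IRQ0 at PC=0 (depth now 1)
Event 5 (INT 1): INT 1 arrives: push (IRQ0, PC=0), enter IRQ1 at PC=0 (depth now 2)
Event 6 (EXEC): [IRQ1] PC=0: DEC 3 -> ACC=1
Event 7 (EXEC): [IRQ1] PC=1: INC 2 -> ACC=3
Event 8 (EXEC): [IRQ1] PC=2: IRET -> resume IRQ0 at PC=0 (depth now 1)
Event 9 (EXEC): [IRQ0] PC=0: INC 4 -> ACC=7
Event 10 (EXEC): [IRQ0] PC=1: IRET -> resume MAIN at PC=0 (depth now 0)
Event 11 (EXEC): [MAIN] PC=0: NOP
Event 12 (INT 0): INT 0 arrives: push (MAIN, PC=1), enter IRQ0 at PC=0 (depth now 1)
Event 13 (INT 2): INT 2 arrives: push (IRQ0, PC=0), enter IRQ2 at PC=0 (depth now 2)
Event 14 (EXEC): [IRQ2] PC=0: INC 3 -> ACC=10
Event 15 (EXEC): [IRQ2] PC=1: INC 2 -> ACC=12
Event 16 (EXEC): [IRQ2] PC=2: DEC 3 -> ACC=9
Event 17 (EXEC): [IRQ2] PC=3: IRET -> resume IRQ0 at PC=0 (depth now 1)
Event 18 (INT 1): INT 1 arrives: push (IRQ0, PC=0), enter IRQ1 at PC=0 (depth now 2)
Event 19 (EXEC): [IRQ1] PC=0: DEC 3 -> ACC=6
Event 20 (EXEC): [IRQ1] PC=1: INC 2 -> ACC=8
Event 21 (EXEC): [IRQ1] PC=2: IRET -> resume IRQ0 at PC=0 (depth now 1)
Event 22 (EXEC): [IRQ0] PC=0: INC 4 -> ACC=12
Event 23 (EXEC): [IRQ0] PC=1: IRET -> resume MAIN at PC=1 (depth now 0)
Event 24 (EXEC): [MAIN] PC=1: INC 1 -> ACC=13
Event 25 (EXEC): [MAIN] PC=2: DEC 2 -> ACC=11
Event 26 (EXEC): [MAIN] PC=3: HALT

Answer: 11 MAIN 0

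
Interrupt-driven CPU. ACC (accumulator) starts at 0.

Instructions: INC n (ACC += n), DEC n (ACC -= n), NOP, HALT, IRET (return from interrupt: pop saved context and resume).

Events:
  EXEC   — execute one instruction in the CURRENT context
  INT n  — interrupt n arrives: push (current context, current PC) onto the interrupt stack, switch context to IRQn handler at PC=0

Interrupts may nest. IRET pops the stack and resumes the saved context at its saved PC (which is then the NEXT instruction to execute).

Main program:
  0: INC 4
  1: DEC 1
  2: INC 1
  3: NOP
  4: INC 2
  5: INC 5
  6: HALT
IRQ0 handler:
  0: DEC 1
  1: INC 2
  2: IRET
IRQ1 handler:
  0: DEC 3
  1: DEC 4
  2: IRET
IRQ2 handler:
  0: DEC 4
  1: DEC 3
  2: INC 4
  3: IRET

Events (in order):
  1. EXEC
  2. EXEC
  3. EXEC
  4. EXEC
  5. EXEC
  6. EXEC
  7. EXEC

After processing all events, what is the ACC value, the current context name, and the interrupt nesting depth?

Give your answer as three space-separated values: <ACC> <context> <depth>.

Answer: 11 MAIN 0

Derivation:
Event 1 (EXEC): [MAIN] PC=0: INC 4 -> ACC=4
Event 2 (EXEC): [MAIN] PC=1: DEC 1 -> ACC=3
Event 3 (EXEC): [MAIN] PC=2: INC 1 -> ACC=4
Event 4 (EXEC): [MAIN] PC=3: NOP
Event 5 (EXEC): [MAIN] PC=4: INC 2 -> ACC=6
Event 6 (EXEC): [MAIN] PC=5: INC 5 -> ACC=11
Event 7 (EXEC): [MAIN] PC=6: HALT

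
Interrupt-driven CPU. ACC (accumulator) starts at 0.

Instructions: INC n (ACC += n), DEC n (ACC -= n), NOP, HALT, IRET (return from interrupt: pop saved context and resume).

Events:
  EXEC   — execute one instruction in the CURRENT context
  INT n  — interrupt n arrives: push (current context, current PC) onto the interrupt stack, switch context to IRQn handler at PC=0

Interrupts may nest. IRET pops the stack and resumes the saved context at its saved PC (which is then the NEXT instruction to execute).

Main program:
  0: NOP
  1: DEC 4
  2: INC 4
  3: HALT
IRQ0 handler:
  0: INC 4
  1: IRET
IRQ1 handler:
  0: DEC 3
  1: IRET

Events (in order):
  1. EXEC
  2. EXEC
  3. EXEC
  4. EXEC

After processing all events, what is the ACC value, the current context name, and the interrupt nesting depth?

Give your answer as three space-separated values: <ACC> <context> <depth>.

Event 1 (EXEC): [MAIN] PC=0: NOP
Event 2 (EXEC): [MAIN] PC=1: DEC 4 -> ACC=-4
Event 3 (EXEC): [MAIN] PC=2: INC 4 -> ACC=0
Event 4 (EXEC): [MAIN] PC=3: HALT

Answer: 0 MAIN 0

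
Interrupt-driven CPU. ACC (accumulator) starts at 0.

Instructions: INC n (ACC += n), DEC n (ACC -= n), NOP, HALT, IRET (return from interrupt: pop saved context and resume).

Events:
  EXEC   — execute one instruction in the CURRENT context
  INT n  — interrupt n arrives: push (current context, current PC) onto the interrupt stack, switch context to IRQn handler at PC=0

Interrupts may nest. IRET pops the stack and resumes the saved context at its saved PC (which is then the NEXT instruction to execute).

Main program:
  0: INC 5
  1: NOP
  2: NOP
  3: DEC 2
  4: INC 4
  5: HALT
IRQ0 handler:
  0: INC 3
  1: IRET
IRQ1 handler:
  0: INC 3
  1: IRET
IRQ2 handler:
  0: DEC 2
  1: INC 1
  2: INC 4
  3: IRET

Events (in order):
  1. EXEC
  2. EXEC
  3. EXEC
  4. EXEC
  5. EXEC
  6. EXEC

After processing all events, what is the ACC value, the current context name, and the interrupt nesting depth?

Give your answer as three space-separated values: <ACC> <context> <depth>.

Event 1 (EXEC): [MAIN] PC=0: INC 5 -> ACC=5
Event 2 (EXEC): [MAIN] PC=1: NOP
Event 3 (EXEC): [MAIN] PC=2: NOP
Event 4 (EXEC): [MAIN] PC=3: DEC 2 -> ACC=3
Event 5 (EXEC): [MAIN] PC=4: INC 4 -> ACC=7
Event 6 (EXEC): [MAIN] PC=5: HALT

Answer: 7 MAIN 0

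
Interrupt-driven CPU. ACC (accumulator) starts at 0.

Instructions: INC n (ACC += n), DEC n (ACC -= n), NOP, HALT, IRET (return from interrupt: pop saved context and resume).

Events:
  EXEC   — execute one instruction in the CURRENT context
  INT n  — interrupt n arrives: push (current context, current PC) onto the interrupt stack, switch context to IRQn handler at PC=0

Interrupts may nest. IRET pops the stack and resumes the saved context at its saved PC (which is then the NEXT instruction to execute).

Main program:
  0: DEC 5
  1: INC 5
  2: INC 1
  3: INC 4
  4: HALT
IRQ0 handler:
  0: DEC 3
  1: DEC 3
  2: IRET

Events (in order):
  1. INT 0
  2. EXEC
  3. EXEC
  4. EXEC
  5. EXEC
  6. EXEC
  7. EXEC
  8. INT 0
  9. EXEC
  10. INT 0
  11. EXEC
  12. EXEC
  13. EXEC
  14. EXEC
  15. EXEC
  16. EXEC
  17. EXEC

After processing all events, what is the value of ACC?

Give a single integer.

Answer: -13

Derivation:
Event 1 (INT 0): INT 0 arrives: push (MAIN, PC=0), enter IRQ0 at PC=0 (depth now 1)
Event 2 (EXEC): [IRQ0] PC=0: DEC 3 -> ACC=-3
Event 3 (EXEC): [IRQ0] PC=1: DEC 3 -> ACC=-6
Event 4 (EXEC): [IRQ0] PC=2: IRET -> resume MAIN at PC=0 (depth now 0)
Event 5 (EXEC): [MAIN] PC=0: DEC 5 -> ACC=-11
Event 6 (EXEC): [MAIN] PC=1: INC 5 -> ACC=-6
Event 7 (EXEC): [MAIN] PC=2: INC 1 -> ACC=-5
Event 8 (INT 0): INT 0 arrives: push (MAIN, PC=3), enter IRQ0 at PC=0 (depth now 1)
Event 9 (EXEC): [IRQ0] PC=0: DEC 3 -> ACC=-8
Event 10 (INT 0): INT 0 arrives: push (IRQ0, PC=1), enter IRQ0 at PC=0 (depth now 2)
Event 11 (EXEC): [IRQ0] PC=0: DEC 3 -> ACC=-11
Event 12 (EXEC): [IRQ0] PC=1: DEC 3 -> ACC=-14
Event 13 (EXEC): [IRQ0] PC=2: IRET -> resume IRQ0 at PC=1 (depth now 1)
Event 14 (EXEC): [IRQ0] PC=1: DEC 3 -> ACC=-17
Event 15 (EXEC): [IRQ0] PC=2: IRET -> resume MAIN at PC=3 (depth now 0)
Event 16 (EXEC): [MAIN] PC=3: INC 4 -> ACC=-13
Event 17 (EXEC): [MAIN] PC=4: HALT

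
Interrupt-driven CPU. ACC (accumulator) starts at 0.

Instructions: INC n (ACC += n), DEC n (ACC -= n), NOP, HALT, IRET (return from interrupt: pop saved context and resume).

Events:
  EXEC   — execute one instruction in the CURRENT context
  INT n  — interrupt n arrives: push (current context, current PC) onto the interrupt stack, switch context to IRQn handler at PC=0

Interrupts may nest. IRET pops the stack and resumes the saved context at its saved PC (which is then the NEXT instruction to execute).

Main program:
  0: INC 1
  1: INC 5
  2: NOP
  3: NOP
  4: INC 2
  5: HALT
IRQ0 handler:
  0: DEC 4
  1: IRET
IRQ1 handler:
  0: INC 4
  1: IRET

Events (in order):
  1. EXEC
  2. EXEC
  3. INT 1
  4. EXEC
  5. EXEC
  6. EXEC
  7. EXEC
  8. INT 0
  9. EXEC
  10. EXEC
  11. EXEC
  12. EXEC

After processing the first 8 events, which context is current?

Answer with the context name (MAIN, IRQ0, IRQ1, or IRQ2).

Answer: IRQ0

Derivation:
Event 1 (EXEC): [MAIN] PC=0: INC 1 -> ACC=1
Event 2 (EXEC): [MAIN] PC=1: INC 5 -> ACC=6
Event 3 (INT 1): INT 1 arrives: push (MAIN, PC=2), enter IRQ1 at PC=0 (depth now 1)
Event 4 (EXEC): [IRQ1] PC=0: INC 4 -> ACC=10
Event 5 (EXEC): [IRQ1] PC=1: IRET -> resume MAIN at PC=2 (depth now 0)
Event 6 (EXEC): [MAIN] PC=2: NOP
Event 7 (EXEC): [MAIN] PC=3: NOP
Event 8 (INT 0): INT 0 arrives: push (MAIN, PC=4), enter IRQ0 at PC=0 (depth now 1)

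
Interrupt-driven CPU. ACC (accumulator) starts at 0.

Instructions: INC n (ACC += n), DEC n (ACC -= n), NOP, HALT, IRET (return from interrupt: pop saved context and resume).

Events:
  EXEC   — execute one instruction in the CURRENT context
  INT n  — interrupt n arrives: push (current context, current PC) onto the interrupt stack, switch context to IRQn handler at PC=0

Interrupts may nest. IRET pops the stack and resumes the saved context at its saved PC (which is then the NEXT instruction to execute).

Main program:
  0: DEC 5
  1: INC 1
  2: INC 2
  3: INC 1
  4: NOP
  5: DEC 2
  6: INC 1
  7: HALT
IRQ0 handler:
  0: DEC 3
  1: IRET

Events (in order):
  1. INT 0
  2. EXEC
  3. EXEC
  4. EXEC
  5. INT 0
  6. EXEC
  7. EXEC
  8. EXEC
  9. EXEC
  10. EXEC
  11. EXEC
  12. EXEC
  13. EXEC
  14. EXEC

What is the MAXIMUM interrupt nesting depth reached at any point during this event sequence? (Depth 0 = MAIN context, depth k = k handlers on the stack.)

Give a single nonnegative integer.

Answer: 1

Derivation:
Event 1 (INT 0): INT 0 arrives: push (MAIN, PC=0), enter IRQ0 at PC=0 (depth now 1) [depth=1]
Event 2 (EXEC): [IRQ0] PC=0: DEC 3 -> ACC=-3 [depth=1]
Event 3 (EXEC): [IRQ0] PC=1: IRET -> resume MAIN at PC=0 (depth now 0) [depth=0]
Event 4 (EXEC): [MAIN] PC=0: DEC 5 -> ACC=-8 [depth=0]
Event 5 (INT 0): INT 0 arrives: push (MAIN, PC=1), enter IRQ0 at PC=0 (depth now 1) [depth=1]
Event 6 (EXEC): [IRQ0] PC=0: DEC 3 -> ACC=-11 [depth=1]
Event 7 (EXEC): [IRQ0] PC=1: IRET -> resume MAIN at PC=1 (depth now 0) [depth=0]
Event 8 (EXEC): [MAIN] PC=1: INC 1 -> ACC=-10 [depth=0]
Event 9 (EXEC): [MAIN] PC=2: INC 2 -> ACC=-8 [depth=0]
Event 10 (EXEC): [MAIN] PC=3: INC 1 -> ACC=-7 [depth=0]
Event 11 (EXEC): [MAIN] PC=4: NOP [depth=0]
Event 12 (EXEC): [MAIN] PC=5: DEC 2 -> ACC=-9 [depth=0]
Event 13 (EXEC): [MAIN] PC=6: INC 1 -> ACC=-8 [depth=0]
Event 14 (EXEC): [MAIN] PC=7: HALT [depth=0]
Max depth observed: 1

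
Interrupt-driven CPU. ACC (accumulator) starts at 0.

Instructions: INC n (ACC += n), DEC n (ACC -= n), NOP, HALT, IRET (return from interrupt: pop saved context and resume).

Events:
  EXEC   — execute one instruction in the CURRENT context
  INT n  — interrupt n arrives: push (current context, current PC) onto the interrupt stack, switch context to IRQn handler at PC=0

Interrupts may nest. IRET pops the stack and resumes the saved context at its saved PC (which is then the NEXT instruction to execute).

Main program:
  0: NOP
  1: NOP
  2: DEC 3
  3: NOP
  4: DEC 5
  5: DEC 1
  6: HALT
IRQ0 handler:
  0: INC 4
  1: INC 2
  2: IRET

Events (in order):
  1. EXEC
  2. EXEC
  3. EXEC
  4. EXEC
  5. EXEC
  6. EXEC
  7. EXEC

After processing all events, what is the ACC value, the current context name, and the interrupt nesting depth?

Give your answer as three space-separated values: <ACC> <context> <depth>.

Answer: -9 MAIN 0

Derivation:
Event 1 (EXEC): [MAIN] PC=0: NOP
Event 2 (EXEC): [MAIN] PC=1: NOP
Event 3 (EXEC): [MAIN] PC=2: DEC 3 -> ACC=-3
Event 4 (EXEC): [MAIN] PC=3: NOP
Event 5 (EXEC): [MAIN] PC=4: DEC 5 -> ACC=-8
Event 6 (EXEC): [MAIN] PC=5: DEC 1 -> ACC=-9
Event 7 (EXEC): [MAIN] PC=6: HALT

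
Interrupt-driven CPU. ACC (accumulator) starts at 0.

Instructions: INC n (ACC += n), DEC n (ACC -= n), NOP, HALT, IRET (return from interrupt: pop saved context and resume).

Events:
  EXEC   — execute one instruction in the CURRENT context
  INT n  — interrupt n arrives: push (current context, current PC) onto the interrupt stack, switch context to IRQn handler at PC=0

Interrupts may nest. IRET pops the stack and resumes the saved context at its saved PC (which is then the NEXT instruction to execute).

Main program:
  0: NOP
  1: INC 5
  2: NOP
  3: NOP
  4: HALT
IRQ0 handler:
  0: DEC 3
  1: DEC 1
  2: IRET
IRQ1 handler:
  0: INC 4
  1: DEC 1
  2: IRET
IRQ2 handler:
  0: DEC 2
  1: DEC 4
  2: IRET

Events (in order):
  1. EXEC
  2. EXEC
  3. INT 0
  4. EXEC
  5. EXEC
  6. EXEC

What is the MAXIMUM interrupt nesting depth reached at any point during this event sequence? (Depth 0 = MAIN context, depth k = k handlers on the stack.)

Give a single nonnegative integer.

Event 1 (EXEC): [MAIN] PC=0: NOP [depth=0]
Event 2 (EXEC): [MAIN] PC=1: INC 5 -> ACC=5 [depth=0]
Event 3 (INT 0): INT 0 arrives: push (MAIN, PC=2), enter IRQ0 at PC=0 (depth now 1) [depth=1]
Event 4 (EXEC): [IRQ0] PC=0: DEC 3 -> ACC=2 [depth=1]
Event 5 (EXEC): [IRQ0] PC=1: DEC 1 -> ACC=1 [depth=1]
Event 6 (EXEC): [IRQ0] PC=2: IRET -> resume MAIN at PC=2 (depth now 0) [depth=0]
Max depth observed: 1

Answer: 1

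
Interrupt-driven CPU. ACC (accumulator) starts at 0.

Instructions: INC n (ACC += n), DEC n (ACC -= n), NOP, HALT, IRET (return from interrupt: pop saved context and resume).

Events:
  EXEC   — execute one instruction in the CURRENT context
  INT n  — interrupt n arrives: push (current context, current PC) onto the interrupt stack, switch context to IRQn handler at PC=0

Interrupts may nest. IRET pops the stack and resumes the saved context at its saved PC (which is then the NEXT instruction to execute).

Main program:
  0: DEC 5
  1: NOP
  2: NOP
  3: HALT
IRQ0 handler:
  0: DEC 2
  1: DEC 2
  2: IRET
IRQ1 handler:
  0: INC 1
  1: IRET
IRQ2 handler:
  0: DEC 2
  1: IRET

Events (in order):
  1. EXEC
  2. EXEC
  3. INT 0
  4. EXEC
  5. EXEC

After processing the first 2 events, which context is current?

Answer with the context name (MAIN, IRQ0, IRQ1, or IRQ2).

Event 1 (EXEC): [MAIN] PC=0: DEC 5 -> ACC=-5
Event 2 (EXEC): [MAIN] PC=1: NOP

Answer: MAIN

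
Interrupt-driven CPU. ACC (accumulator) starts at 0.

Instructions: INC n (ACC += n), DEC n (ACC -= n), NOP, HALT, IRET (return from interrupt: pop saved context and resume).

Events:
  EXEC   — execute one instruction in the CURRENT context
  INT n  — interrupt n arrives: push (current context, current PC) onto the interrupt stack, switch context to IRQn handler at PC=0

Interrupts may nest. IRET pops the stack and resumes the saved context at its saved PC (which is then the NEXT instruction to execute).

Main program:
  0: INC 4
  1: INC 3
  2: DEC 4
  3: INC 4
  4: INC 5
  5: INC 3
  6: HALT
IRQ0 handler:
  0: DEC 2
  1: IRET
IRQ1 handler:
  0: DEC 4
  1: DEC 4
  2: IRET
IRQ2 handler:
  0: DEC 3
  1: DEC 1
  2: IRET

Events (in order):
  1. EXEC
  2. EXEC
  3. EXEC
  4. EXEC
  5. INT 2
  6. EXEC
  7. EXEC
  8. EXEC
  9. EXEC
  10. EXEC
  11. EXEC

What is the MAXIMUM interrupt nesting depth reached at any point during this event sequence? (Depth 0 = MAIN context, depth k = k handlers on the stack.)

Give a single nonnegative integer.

Event 1 (EXEC): [MAIN] PC=0: INC 4 -> ACC=4 [depth=0]
Event 2 (EXEC): [MAIN] PC=1: INC 3 -> ACC=7 [depth=0]
Event 3 (EXEC): [MAIN] PC=2: DEC 4 -> ACC=3 [depth=0]
Event 4 (EXEC): [MAIN] PC=3: INC 4 -> ACC=7 [depth=0]
Event 5 (INT 2): INT 2 arrives: push (MAIN, PC=4), enter IRQ2 at PC=0 (depth now 1) [depth=1]
Event 6 (EXEC): [IRQ2] PC=0: DEC 3 -> ACC=4 [depth=1]
Event 7 (EXEC): [IRQ2] PC=1: DEC 1 -> ACC=3 [depth=1]
Event 8 (EXEC): [IRQ2] PC=2: IRET -> resume MAIN at PC=4 (depth now 0) [depth=0]
Event 9 (EXEC): [MAIN] PC=4: INC 5 -> ACC=8 [depth=0]
Event 10 (EXEC): [MAIN] PC=5: INC 3 -> ACC=11 [depth=0]
Event 11 (EXEC): [MAIN] PC=6: HALT [depth=0]
Max depth observed: 1

Answer: 1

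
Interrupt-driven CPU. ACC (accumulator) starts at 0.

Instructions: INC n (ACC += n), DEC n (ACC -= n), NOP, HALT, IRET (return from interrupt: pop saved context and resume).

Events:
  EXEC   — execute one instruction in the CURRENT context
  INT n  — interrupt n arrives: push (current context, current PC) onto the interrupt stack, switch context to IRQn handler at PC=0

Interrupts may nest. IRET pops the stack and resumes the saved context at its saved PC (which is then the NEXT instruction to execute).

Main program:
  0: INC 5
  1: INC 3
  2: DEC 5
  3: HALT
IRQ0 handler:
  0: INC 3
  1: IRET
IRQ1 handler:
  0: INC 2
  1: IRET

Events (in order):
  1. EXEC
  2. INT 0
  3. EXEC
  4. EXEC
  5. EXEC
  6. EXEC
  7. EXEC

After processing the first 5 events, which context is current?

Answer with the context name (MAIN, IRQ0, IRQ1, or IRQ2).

Event 1 (EXEC): [MAIN] PC=0: INC 5 -> ACC=5
Event 2 (INT 0): INT 0 arrives: push (MAIN, PC=1), enter IRQ0 at PC=0 (depth now 1)
Event 3 (EXEC): [IRQ0] PC=0: INC 3 -> ACC=8
Event 4 (EXEC): [IRQ0] PC=1: IRET -> resume MAIN at PC=1 (depth now 0)
Event 5 (EXEC): [MAIN] PC=1: INC 3 -> ACC=11

Answer: MAIN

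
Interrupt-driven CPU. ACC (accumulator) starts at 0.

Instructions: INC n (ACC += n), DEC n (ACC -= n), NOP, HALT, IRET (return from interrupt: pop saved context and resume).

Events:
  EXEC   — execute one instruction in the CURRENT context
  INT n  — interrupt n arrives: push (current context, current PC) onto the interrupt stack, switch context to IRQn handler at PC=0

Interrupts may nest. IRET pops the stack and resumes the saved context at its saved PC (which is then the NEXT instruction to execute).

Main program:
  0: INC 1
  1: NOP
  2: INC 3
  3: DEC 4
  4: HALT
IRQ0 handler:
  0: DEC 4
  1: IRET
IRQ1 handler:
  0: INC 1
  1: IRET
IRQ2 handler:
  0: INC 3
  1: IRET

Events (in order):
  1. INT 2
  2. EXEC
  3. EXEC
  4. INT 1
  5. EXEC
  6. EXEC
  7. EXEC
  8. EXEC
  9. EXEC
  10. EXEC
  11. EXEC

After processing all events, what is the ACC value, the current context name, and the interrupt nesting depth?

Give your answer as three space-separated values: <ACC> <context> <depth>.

Answer: 4 MAIN 0

Derivation:
Event 1 (INT 2): INT 2 arrives: push (MAIN, PC=0), enter IRQ2 at PC=0 (depth now 1)
Event 2 (EXEC): [IRQ2] PC=0: INC 3 -> ACC=3
Event 3 (EXEC): [IRQ2] PC=1: IRET -> resume MAIN at PC=0 (depth now 0)
Event 4 (INT 1): INT 1 arrives: push (MAIN, PC=0), enter IRQ1 at PC=0 (depth now 1)
Event 5 (EXEC): [IRQ1] PC=0: INC 1 -> ACC=4
Event 6 (EXEC): [IRQ1] PC=1: IRET -> resume MAIN at PC=0 (depth now 0)
Event 7 (EXEC): [MAIN] PC=0: INC 1 -> ACC=5
Event 8 (EXEC): [MAIN] PC=1: NOP
Event 9 (EXEC): [MAIN] PC=2: INC 3 -> ACC=8
Event 10 (EXEC): [MAIN] PC=3: DEC 4 -> ACC=4
Event 11 (EXEC): [MAIN] PC=4: HALT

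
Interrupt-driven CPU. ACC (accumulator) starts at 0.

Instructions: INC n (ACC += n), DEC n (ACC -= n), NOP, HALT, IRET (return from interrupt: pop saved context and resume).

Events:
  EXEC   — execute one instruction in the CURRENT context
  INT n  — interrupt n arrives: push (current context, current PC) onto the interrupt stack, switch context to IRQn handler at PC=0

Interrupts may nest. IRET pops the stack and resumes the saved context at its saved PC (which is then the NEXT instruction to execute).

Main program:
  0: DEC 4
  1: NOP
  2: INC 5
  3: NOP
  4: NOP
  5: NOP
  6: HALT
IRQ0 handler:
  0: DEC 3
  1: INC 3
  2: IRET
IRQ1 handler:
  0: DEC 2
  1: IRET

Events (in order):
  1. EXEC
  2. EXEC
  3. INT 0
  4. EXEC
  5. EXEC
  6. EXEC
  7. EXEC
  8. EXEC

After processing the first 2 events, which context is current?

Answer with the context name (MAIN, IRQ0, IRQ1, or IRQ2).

Answer: MAIN

Derivation:
Event 1 (EXEC): [MAIN] PC=0: DEC 4 -> ACC=-4
Event 2 (EXEC): [MAIN] PC=1: NOP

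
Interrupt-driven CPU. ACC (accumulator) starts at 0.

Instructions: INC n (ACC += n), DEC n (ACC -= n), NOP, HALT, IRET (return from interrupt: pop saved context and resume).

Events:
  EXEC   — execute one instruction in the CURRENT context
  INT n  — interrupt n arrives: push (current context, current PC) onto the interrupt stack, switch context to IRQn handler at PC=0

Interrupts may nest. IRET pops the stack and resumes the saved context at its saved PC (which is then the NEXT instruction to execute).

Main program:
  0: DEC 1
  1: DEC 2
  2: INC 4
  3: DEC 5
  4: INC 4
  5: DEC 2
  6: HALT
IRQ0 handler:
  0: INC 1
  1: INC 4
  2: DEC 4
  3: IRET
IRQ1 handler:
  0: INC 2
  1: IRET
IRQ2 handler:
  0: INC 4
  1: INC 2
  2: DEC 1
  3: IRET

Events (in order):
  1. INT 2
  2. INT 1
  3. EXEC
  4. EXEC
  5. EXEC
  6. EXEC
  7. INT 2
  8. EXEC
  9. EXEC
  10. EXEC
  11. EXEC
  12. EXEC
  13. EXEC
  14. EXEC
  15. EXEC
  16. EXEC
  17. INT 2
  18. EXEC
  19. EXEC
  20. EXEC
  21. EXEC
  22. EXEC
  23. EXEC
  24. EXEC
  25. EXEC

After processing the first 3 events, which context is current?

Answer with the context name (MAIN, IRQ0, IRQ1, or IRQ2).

Answer: IRQ1

Derivation:
Event 1 (INT 2): INT 2 arrives: push (MAIN, PC=0), enter IRQ2 at PC=0 (depth now 1)
Event 2 (INT 1): INT 1 arrives: push (IRQ2, PC=0), enter IRQ1 at PC=0 (depth now 2)
Event 3 (EXEC): [IRQ1] PC=0: INC 2 -> ACC=2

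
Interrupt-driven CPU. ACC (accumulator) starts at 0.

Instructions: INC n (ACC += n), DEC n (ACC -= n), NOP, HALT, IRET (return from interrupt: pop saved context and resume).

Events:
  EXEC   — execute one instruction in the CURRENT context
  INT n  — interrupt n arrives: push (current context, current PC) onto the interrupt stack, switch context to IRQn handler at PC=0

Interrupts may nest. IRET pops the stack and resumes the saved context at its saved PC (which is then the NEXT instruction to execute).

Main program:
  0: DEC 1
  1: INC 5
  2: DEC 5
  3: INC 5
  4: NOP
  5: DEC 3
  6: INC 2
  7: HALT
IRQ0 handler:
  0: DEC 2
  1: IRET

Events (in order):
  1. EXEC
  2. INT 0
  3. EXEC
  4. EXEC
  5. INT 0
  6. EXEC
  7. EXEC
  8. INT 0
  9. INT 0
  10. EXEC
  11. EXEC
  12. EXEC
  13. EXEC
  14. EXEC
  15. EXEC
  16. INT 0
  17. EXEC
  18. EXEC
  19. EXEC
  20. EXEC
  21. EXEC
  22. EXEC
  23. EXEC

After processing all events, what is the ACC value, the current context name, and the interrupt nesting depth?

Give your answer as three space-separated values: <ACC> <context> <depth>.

Event 1 (EXEC): [MAIN] PC=0: DEC 1 -> ACC=-1
Event 2 (INT 0): INT 0 arrives: push (MAIN, PC=1), enter IRQ0 at PC=0 (depth now 1)
Event 3 (EXEC): [IRQ0] PC=0: DEC 2 -> ACC=-3
Event 4 (EXEC): [IRQ0] PC=1: IRET -> resume MAIN at PC=1 (depth now 0)
Event 5 (INT 0): INT 0 arrives: push (MAIN, PC=1), enter IRQ0 at PC=0 (depth now 1)
Event 6 (EXEC): [IRQ0] PC=0: DEC 2 -> ACC=-5
Event 7 (EXEC): [IRQ0] PC=1: IRET -> resume MAIN at PC=1 (depth now 0)
Event 8 (INT 0): INT 0 arrives: push (MAIN, PC=1), enter IRQ0 at PC=0 (depth now 1)
Event 9 (INT 0): INT 0 arrives: push (IRQ0, PC=0), enter IRQ0 at PC=0 (depth now 2)
Event 10 (EXEC): [IRQ0] PC=0: DEC 2 -> ACC=-7
Event 11 (EXEC): [IRQ0] PC=1: IRET -> resume IRQ0 at PC=0 (depth now 1)
Event 12 (EXEC): [IRQ0] PC=0: DEC 2 -> ACC=-9
Event 13 (EXEC): [IRQ0] PC=1: IRET -> resume MAIN at PC=1 (depth now 0)
Event 14 (EXEC): [MAIN] PC=1: INC 5 -> ACC=-4
Event 15 (EXEC): [MAIN] PC=2: DEC 5 -> ACC=-9
Event 16 (INT 0): INT 0 arrives: push (MAIN, PC=3), enter IRQ0 at PC=0 (depth now 1)
Event 17 (EXEC): [IRQ0] PC=0: DEC 2 -> ACC=-11
Event 18 (EXEC): [IRQ0] PC=1: IRET -> resume MAIN at PC=3 (depth now 0)
Event 19 (EXEC): [MAIN] PC=3: INC 5 -> ACC=-6
Event 20 (EXEC): [MAIN] PC=4: NOP
Event 21 (EXEC): [MAIN] PC=5: DEC 3 -> ACC=-9
Event 22 (EXEC): [MAIN] PC=6: INC 2 -> ACC=-7
Event 23 (EXEC): [MAIN] PC=7: HALT

Answer: -7 MAIN 0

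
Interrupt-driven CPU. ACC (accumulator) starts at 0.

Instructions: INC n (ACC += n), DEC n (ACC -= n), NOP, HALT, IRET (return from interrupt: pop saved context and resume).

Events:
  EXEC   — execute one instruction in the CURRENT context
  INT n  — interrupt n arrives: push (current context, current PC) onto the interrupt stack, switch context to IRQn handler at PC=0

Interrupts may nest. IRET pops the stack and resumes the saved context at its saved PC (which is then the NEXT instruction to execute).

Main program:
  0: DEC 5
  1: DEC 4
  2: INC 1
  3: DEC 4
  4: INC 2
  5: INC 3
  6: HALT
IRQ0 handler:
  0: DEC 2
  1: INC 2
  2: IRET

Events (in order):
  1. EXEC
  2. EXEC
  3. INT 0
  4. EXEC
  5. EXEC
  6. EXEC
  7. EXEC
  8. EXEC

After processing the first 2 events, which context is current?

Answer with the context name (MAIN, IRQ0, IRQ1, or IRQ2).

Answer: MAIN

Derivation:
Event 1 (EXEC): [MAIN] PC=0: DEC 5 -> ACC=-5
Event 2 (EXEC): [MAIN] PC=1: DEC 4 -> ACC=-9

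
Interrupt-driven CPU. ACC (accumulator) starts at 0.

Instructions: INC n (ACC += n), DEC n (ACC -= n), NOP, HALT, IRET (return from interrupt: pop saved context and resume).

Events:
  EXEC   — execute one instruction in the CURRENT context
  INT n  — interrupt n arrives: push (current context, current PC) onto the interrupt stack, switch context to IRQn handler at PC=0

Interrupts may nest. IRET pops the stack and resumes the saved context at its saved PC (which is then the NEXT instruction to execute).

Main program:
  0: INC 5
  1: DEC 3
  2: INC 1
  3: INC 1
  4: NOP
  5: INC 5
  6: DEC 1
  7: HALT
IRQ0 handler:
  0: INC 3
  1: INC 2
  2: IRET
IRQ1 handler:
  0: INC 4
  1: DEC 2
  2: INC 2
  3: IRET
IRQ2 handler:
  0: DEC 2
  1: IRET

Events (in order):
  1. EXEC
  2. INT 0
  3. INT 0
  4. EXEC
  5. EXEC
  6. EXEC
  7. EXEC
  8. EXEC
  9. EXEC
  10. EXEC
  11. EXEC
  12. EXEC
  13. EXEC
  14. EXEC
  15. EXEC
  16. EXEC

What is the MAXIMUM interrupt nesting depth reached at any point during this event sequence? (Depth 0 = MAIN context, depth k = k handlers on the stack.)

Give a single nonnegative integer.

Answer: 2

Derivation:
Event 1 (EXEC): [MAIN] PC=0: INC 5 -> ACC=5 [depth=0]
Event 2 (INT 0): INT 0 arrives: push (MAIN, PC=1), enter IRQ0 at PC=0 (depth now 1) [depth=1]
Event 3 (INT 0): INT 0 arrives: push (IRQ0, PC=0), enter IRQ0 at PC=0 (depth now 2) [depth=2]
Event 4 (EXEC): [IRQ0] PC=0: INC 3 -> ACC=8 [depth=2]
Event 5 (EXEC): [IRQ0] PC=1: INC 2 -> ACC=10 [depth=2]
Event 6 (EXEC): [IRQ0] PC=2: IRET -> resume IRQ0 at PC=0 (depth now 1) [depth=1]
Event 7 (EXEC): [IRQ0] PC=0: INC 3 -> ACC=13 [depth=1]
Event 8 (EXEC): [IRQ0] PC=1: INC 2 -> ACC=15 [depth=1]
Event 9 (EXEC): [IRQ0] PC=2: IRET -> resume MAIN at PC=1 (depth now 0) [depth=0]
Event 10 (EXEC): [MAIN] PC=1: DEC 3 -> ACC=12 [depth=0]
Event 11 (EXEC): [MAIN] PC=2: INC 1 -> ACC=13 [depth=0]
Event 12 (EXEC): [MAIN] PC=3: INC 1 -> ACC=14 [depth=0]
Event 13 (EXEC): [MAIN] PC=4: NOP [depth=0]
Event 14 (EXEC): [MAIN] PC=5: INC 5 -> ACC=19 [depth=0]
Event 15 (EXEC): [MAIN] PC=6: DEC 1 -> ACC=18 [depth=0]
Event 16 (EXEC): [MAIN] PC=7: HALT [depth=0]
Max depth observed: 2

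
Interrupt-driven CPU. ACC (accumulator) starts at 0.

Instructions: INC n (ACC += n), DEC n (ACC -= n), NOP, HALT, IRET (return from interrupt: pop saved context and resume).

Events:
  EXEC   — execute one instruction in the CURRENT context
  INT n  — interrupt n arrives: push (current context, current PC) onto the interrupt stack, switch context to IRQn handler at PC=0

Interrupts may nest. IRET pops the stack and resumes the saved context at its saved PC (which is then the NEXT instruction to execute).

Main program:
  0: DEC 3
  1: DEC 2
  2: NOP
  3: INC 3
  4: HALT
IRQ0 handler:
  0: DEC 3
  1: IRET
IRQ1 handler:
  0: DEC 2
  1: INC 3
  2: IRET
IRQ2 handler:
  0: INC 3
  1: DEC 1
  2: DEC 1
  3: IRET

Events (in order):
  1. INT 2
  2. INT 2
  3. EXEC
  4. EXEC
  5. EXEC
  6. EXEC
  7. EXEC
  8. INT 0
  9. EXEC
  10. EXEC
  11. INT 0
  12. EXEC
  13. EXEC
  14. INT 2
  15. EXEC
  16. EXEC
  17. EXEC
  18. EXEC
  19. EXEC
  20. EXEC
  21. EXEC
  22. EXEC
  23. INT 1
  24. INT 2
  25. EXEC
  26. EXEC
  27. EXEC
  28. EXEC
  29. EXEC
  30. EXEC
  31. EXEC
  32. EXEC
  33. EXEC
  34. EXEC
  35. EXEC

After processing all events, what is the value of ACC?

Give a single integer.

Answer: -3

Derivation:
Event 1 (INT 2): INT 2 arrives: push (MAIN, PC=0), enter IRQ2 at PC=0 (depth now 1)
Event 2 (INT 2): INT 2 arrives: push (IRQ2, PC=0), enter IRQ2 at PC=0 (depth now 2)
Event 3 (EXEC): [IRQ2] PC=0: INC 3 -> ACC=3
Event 4 (EXEC): [IRQ2] PC=1: DEC 1 -> ACC=2
Event 5 (EXEC): [IRQ2] PC=2: DEC 1 -> ACC=1
Event 6 (EXEC): [IRQ2] PC=3: IRET -> resume IRQ2 at PC=0 (depth now 1)
Event 7 (EXEC): [IRQ2] PC=0: INC 3 -> ACC=4
Event 8 (INT 0): INT 0 arrives: push (IRQ2, PC=1), enter IRQ0 at PC=0 (depth now 2)
Event 9 (EXEC): [IRQ0] PC=0: DEC 3 -> ACC=1
Event 10 (EXEC): [IRQ0] PC=1: IRET -> resume IRQ2 at PC=1 (depth now 1)
Event 11 (INT 0): INT 0 arrives: push (IRQ2, PC=1), enter IRQ0 at PC=0 (depth now 2)
Event 12 (EXEC): [IRQ0] PC=0: DEC 3 -> ACC=-2
Event 13 (EXEC): [IRQ0] PC=1: IRET -> resume IRQ2 at PC=1 (depth now 1)
Event 14 (INT 2): INT 2 arrives: push (IRQ2, PC=1), enter IRQ2 at PC=0 (depth now 2)
Event 15 (EXEC): [IRQ2] PC=0: INC 3 -> ACC=1
Event 16 (EXEC): [IRQ2] PC=1: DEC 1 -> ACC=0
Event 17 (EXEC): [IRQ2] PC=2: DEC 1 -> ACC=-1
Event 18 (EXEC): [IRQ2] PC=3: IRET -> resume IRQ2 at PC=1 (depth now 1)
Event 19 (EXEC): [IRQ2] PC=1: DEC 1 -> ACC=-2
Event 20 (EXEC): [IRQ2] PC=2: DEC 1 -> ACC=-3
Event 21 (EXEC): [IRQ2] PC=3: IRET -> resume MAIN at PC=0 (depth now 0)
Event 22 (EXEC): [MAIN] PC=0: DEC 3 -> ACC=-6
Event 23 (INT 1): INT 1 arrives: push (MAIN, PC=1), enter IRQ1 at PC=0 (depth now 1)
Event 24 (INT 2): INT 2 arrives: push (IRQ1, PC=0), enter IRQ2 at PC=0 (depth now 2)
Event 25 (EXEC): [IRQ2] PC=0: INC 3 -> ACC=-3
Event 26 (EXEC): [IRQ2] PC=1: DEC 1 -> ACC=-4
Event 27 (EXEC): [IRQ2] PC=2: DEC 1 -> ACC=-5
Event 28 (EXEC): [IRQ2] PC=3: IRET -> resume IRQ1 at PC=0 (depth now 1)
Event 29 (EXEC): [IRQ1] PC=0: DEC 2 -> ACC=-7
Event 30 (EXEC): [IRQ1] PC=1: INC 3 -> ACC=-4
Event 31 (EXEC): [IRQ1] PC=2: IRET -> resume MAIN at PC=1 (depth now 0)
Event 32 (EXEC): [MAIN] PC=1: DEC 2 -> ACC=-6
Event 33 (EXEC): [MAIN] PC=2: NOP
Event 34 (EXEC): [MAIN] PC=3: INC 3 -> ACC=-3
Event 35 (EXEC): [MAIN] PC=4: HALT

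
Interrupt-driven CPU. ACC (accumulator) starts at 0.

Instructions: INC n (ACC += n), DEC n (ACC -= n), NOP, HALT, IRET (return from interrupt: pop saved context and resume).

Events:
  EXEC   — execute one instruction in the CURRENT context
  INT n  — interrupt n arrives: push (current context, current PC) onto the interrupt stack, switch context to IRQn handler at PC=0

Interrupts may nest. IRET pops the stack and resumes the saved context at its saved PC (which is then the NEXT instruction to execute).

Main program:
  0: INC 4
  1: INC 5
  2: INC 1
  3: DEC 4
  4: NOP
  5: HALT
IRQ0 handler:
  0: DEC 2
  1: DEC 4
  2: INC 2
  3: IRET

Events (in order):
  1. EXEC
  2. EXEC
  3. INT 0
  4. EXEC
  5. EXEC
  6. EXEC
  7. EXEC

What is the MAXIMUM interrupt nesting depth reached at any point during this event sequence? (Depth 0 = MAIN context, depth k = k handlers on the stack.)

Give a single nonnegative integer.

Answer: 1

Derivation:
Event 1 (EXEC): [MAIN] PC=0: INC 4 -> ACC=4 [depth=0]
Event 2 (EXEC): [MAIN] PC=1: INC 5 -> ACC=9 [depth=0]
Event 3 (INT 0): INT 0 arrives: push (MAIN, PC=2), enter IRQ0 at PC=0 (depth now 1) [depth=1]
Event 4 (EXEC): [IRQ0] PC=0: DEC 2 -> ACC=7 [depth=1]
Event 5 (EXEC): [IRQ0] PC=1: DEC 4 -> ACC=3 [depth=1]
Event 6 (EXEC): [IRQ0] PC=2: INC 2 -> ACC=5 [depth=1]
Event 7 (EXEC): [IRQ0] PC=3: IRET -> resume MAIN at PC=2 (depth now 0) [depth=0]
Max depth observed: 1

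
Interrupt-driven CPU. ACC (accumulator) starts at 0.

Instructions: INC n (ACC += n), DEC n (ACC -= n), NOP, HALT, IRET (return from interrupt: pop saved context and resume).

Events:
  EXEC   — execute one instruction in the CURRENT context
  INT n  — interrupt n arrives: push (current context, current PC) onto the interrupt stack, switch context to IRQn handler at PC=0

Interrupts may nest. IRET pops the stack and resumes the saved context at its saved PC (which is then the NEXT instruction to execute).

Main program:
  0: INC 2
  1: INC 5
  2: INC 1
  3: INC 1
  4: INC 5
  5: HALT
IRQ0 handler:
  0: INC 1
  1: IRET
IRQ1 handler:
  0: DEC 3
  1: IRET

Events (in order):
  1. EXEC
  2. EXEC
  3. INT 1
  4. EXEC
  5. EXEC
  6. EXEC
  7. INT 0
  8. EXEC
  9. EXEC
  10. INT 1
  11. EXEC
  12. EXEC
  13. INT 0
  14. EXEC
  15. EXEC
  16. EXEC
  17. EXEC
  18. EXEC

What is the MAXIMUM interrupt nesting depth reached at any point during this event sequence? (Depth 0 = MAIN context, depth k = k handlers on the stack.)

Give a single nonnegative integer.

Answer: 1

Derivation:
Event 1 (EXEC): [MAIN] PC=0: INC 2 -> ACC=2 [depth=0]
Event 2 (EXEC): [MAIN] PC=1: INC 5 -> ACC=7 [depth=0]
Event 3 (INT 1): INT 1 arrives: push (MAIN, PC=2), enter IRQ1 at PC=0 (depth now 1) [depth=1]
Event 4 (EXEC): [IRQ1] PC=0: DEC 3 -> ACC=4 [depth=1]
Event 5 (EXEC): [IRQ1] PC=1: IRET -> resume MAIN at PC=2 (depth now 0) [depth=0]
Event 6 (EXEC): [MAIN] PC=2: INC 1 -> ACC=5 [depth=0]
Event 7 (INT 0): INT 0 arrives: push (MAIN, PC=3), enter IRQ0 at PC=0 (depth now 1) [depth=1]
Event 8 (EXEC): [IRQ0] PC=0: INC 1 -> ACC=6 [depth=1]
Event 9 (EXEC): [IRQ0] PC=1: IRET -> resume MAIN at PC=3 (depth now 0) [depth=0]
Event 10 (INT 1): INT 1 arrives: push (MAIN, PC=3), enter IRQ1 at PC=0 (depth now 1) [depth=1]
Event 11 (EXEC): [IRQ1] PC=0: DEC 3 -> ACC=3 [depth=1]
Event 12 (EXEC): [IRQ1] PC=1: IRET -> resume MAIN at PC=3 (depth now 0) [depth=0]
Event 13 (INT 0): INT 0 arrives: push (MAIN, PC=3), enter IRQ0 at PC=0 (depth now 1) [depth=1]
Event 14 (EXEC): [IRQ0] PC=0: INC 1 -> ACC=4 [depth=1]
Event 15 (EXEC): [IRQ0] PC=1: IRET -> resume MAIN at PC=3 (depth now 0) [depth=0]
Event 16 (EXEC): [MAIN] PC=3: INC 1 -> ACC=5 [depth=0]
Event 17 (EXEC): [MAIN] PC=4: INC 5 -> ACC=10 [depth=0]
Event 18 (EXEC): [MAIN] PC=5: HALT [depth=0]
Max depth observed: 1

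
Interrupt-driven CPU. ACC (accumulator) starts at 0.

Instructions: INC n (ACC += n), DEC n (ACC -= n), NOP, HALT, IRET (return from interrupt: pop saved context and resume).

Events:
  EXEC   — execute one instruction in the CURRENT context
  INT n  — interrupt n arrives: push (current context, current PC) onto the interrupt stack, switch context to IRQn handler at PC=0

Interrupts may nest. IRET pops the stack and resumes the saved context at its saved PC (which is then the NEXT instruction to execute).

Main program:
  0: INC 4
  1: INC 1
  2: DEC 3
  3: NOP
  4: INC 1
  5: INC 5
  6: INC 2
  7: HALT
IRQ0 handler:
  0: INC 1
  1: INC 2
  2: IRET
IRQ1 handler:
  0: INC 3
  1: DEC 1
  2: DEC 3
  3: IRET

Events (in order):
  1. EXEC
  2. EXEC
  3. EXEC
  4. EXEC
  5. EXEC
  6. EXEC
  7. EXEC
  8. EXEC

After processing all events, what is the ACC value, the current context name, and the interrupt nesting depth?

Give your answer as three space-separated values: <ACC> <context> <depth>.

Answer: 10 MAIN 0

Derivation:
Event 1 (EXEC): [MAIN] PC=0: INC 4 -> ACC=4
Event 2 (EXEC): [MAIN] PC=1: INC 1 -> ACC=5
Event 3 (EXEC): [MAIN] PC=2: DEC 3 -> ACC=2
Event 4 (EXEC): [MAIN] PC=3: NOP
Event 5 (EXEC): [MAIN] PC=4: INC 1 -> ACC=3
Event 6 (EXEC): [MAIN] PC=5: INC 5 -> ACC=8
Event 7 (EXEC): [MAIN] PC=6: INC 2 -> ACC=10
Event 8 (EXEC): [MAIN] PC=7: HALT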